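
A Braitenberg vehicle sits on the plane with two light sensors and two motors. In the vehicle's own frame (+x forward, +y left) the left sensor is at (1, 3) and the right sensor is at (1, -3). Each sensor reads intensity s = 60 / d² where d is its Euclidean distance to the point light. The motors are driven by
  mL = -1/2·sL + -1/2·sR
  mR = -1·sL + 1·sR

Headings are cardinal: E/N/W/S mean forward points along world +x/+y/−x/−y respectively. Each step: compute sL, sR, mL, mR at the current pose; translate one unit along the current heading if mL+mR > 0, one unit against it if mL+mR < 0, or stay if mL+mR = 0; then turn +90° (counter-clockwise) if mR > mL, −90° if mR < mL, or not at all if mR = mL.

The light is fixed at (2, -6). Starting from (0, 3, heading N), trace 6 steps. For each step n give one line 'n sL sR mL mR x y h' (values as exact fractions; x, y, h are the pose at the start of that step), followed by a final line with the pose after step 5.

n=0: pose=(0,3,N); sL=12/25, sR=60/101; mL=-1356/2525, mR=288/2525; mL+mR=-1068/2525 → advance -1; mR−mL=1644/2525 → turn +1·90°
n=1: pose=(0,2,W); sL=30/17, sR=6/13; mL=-246/221, mR=-288/221; mL+mR=-534/221 → advance -1; mR−mL=-42/221 → turn -1·90°
n=2: pose=(1,2,N); sL=60/97, sR=12/17; mL=-1092/1649, mR=144/1649; mL+mR=-948/1649 → advance -1; mR−mL=1236/1649 → turn +1·90°
n=3: pose=(1,1,W); sL=3, sR=15/26; mL=-93/52, mR=-63/26; mL+mR=-219/52 → advance -1; mR−mL=-33/52 → turn -1·90°
n=4: pose=(2,1,N); sL=60/73, sR=60/73; mL=-60/73, mR=0; mL+mR=-60/73 → advance -1; mR−mL=60/73 → turn +1·90°
n=5: pose=(2,0,W); sL=6, sR=30/41; mL=-138/41, mR=-216/41; mL+mR=-354/41 → advance -1; mR−mL=-78/41 → turn -1·90°

0 12/25 60/101 -1356/2525 288/2525 0 3 N
1 30/17 6/13 -246/221 -288/221 0 2 W
2 60/97 12/17 -1092/1649 144/1649 1 2 N
3 3 15/26 -93/52 -63/26 1 1 W
4 60/73 60/73 -60/73 0 2 1 N
5 6 30/41 -138/41 -216/41 2 0 W
final 3 0 N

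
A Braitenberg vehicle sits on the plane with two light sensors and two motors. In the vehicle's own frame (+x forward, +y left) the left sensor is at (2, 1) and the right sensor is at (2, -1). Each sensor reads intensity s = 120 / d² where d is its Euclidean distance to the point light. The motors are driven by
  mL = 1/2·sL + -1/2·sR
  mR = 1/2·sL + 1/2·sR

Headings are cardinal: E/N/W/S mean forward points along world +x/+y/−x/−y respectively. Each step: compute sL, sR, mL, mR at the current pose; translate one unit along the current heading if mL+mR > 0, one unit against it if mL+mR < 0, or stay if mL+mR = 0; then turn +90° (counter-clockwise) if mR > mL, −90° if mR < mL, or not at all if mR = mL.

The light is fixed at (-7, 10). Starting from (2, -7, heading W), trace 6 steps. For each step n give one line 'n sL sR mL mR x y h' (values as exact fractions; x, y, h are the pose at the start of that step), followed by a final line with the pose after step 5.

0 120/373 24/61 -816/22753 8136/22753 2 -7 W
1 60/221 12/41 -96/9061 2556/9061 1 -7 S
2 120/389 120/461 4320/179329 51000/179329 1 -8 E
3 3/8 30/89 27/1424 507/1424 2 -8 N
4 120/373 24/61 -816/22753 8136/22753 2 -7 W
5 60/221 12/41 -96/9061 2556/9061 1 -7 S
final 1 -8 E

n=0: pose=(2,-7,W); sL=120/373, sR=24/61; mL=-816/22753, mR=8136/22753; mL+mR=120/373 → advance +1; mR−mL=24/61 → turn +1·90°
n=1: pose=(1,-7,S); sL=60/221, sR=12/41; mL=-96/9061, mR=2556/9061; mL+mR=60/221 → advance +1; mR−mL=12/41 → turn +1·90°
n=2: pose=(1,-8,E); sL=120/389, sR=120/461; mL=4320/179329, mR=51000/179329; mL+mR=120/389 → advance +1; mR−mL=120/461 → turn +1·90°
n=3: pose=(2,-8,N); sL=3/8, sR=30/89; mL=27/1424, mR=507/1424; mL+mR=3/8 → advance +1; mR−mL=30/89 → turn +1·90°
n=4: pose=(2,-7,W); sL=120/373, sR=24/61; mL=-816/22753, mR=8136/22753; mL+mR=120/373 → advance +1; mR−mL=24/61 → turn +1·90°
n=5: pose=(1,-7,S); sL=60/221, sR=12/41; mL=-96/9061, mR=2556/9061; mL+mR=60/221 → advance +1; mR−mL=12/41 → turn +1·90°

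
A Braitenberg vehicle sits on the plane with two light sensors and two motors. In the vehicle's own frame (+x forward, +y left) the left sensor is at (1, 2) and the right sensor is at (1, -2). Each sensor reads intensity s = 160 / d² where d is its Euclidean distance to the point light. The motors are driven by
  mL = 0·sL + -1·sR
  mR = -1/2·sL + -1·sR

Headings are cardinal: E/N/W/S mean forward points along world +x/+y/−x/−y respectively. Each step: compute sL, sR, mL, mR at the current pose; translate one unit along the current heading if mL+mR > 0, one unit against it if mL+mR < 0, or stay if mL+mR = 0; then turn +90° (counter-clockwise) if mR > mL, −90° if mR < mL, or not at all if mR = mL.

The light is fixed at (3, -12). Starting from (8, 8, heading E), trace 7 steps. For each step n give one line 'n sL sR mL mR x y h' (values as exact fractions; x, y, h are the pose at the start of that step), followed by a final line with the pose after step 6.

n=0: pose=(8,8,E); sL=4/13, sR=4/9; mL=-4/9, mR=-70/117; mL+mR=-122/117 → advance -1; mR−mL=-2/13 → turn -1·90°
n=1: pose=(7,8,S); sL=160/397, sR=32/73; mL=-32/73, mR=-18544/28981; mL+mR=-31248/28981 → advance -1; mR−mL=-80/397 → turn -1·90°
n=2: pose=(7,9,W); sL=16/37, sR=80/269; mL=-80/269, mR=-5112/9953; mL+mR=-8072/9953 → advance -1; mR−mL=-8/37 → turn -1·90°
n=3: pose=(8,9,N); sL=160/493, sR=160/533; mL=-160/533, mR=-121520/262769; mL+mR=-200400/262769 → advance -1; mR−mL=-80/493 → turn -1·90°
n=4: pose=(8,8,E); sL=4/13, sR=4/9; mL=-4/9, mR=-70/117; mL+mR=-122/117 → advance -1; mR−mL=-2/13 → turn -1·90°
n=5: pose=(7,8,S); sL=160/397, sR=32/73; mL=-32/73, mR=-18544/28981; mL+mR=-31248/28981 → advance -1; mR−mL=-80/397 → turn -1·90°
n=6: pose=(7,9,W); sL=16/37, sR=80/269; mL=-80/269, mR=-5112/9953; mL+mR=-8072/9953 → advance -1; mR−mL=-8/37 → turn -1·90°

0 4/13 4/9 -4/9 -70/117 8 8 E
1 160/397 32/73 -32/73 -18544/28981 7 8 S
2 16/37 80/269 -80/269 -5112/9953 7 9 W
3 160/493 160/533 -160/533 -121520/262769 8 9 N
4 4/13 4/9 -4/9 -70/117 8 8 E
5 160/397 32/73 -32/73 -18544/28981 7 8 S
6 16/37 80/269 -80/269 -5112/9953 7 9 W
final 8 9 N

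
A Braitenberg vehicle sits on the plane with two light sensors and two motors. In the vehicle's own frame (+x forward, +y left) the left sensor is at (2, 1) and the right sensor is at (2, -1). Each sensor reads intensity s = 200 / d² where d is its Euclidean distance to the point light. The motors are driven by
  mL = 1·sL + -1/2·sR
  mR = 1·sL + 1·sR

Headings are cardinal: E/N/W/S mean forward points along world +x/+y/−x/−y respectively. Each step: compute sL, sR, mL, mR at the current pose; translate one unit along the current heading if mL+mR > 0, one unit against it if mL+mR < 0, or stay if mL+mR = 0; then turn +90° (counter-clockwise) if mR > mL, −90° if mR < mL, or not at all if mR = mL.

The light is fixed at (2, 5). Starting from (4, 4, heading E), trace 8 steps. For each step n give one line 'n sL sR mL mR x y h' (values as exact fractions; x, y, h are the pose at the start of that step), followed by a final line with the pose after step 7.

n=0: pose=(4,4,E); sL=25/2, sR=10; mL=15/2, mR=45/2; mL+mR=30 → advance +1; mR−mL=15 → turn +1·90°
n=1: pose=(5,4,N); sL=40, sR=200/17; mL=580/17, mR=880/17; mL+mR=1460/17 → advance +1; mR−mL=300/17 → turn +1·90°
n=2: pose=(5,5,W); sL=100, sR=100; mL=50, mR=200; mL+mR=250 → advance +1; mR−mL=150 → turn +1·90°
n=3: pose=(4,5,S); sL=200/13, sR=40; mL=-60/13, mR=720/13; mL+mR=660/13 → advance +1; mR−mL=60 → turn +1·90°
n=4: pose=(4,4,E); sL=25/2, sR=10; mL=15/2, mR=45/2; mL+mR=30 → advance +1; mR−mL=15 → turn +1·90°
n=5: pose=(5,4,N); sL=40, sR=200/17; mL=580/17, mR=880/17; mL+mR=1460/17 → advance +1; mR−mL=300/17 → turn +1·90°
n=6: pose=(5,5,W); sL=100, sR=100; mL=50, mR=200; mL+mR=250 → advance +1; mR−mL=150 → turn +1·90°
n=7: pose=(4,5,S); sL=200/13, sR=40; mL=-60/13, mR=720/13; mL+mR=660/13 → advance +1; mR−mL=60 → turn +1·90°

0 25/2 10 15/2 45/2 4 4 E
1 40 200/17 580/17 880/17 5 4 N
2 100 100 50 200 5 5 W
3 200/13 40 -60/13 720/13 4 5 S
4 25/2 10 15/2 45/2 4 4 E
5 40 200/17 580/17 880/17 5 4 N
6 100 100 50 200 5 5 W
7 200/13 40 -60/13 720/13 4 5 S
final 4 4 E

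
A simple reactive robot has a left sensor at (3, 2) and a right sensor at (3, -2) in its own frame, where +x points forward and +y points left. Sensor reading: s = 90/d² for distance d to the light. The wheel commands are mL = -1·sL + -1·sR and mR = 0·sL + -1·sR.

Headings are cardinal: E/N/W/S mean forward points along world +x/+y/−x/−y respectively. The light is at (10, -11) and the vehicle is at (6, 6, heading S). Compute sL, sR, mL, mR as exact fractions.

9/20 45/116 -243/290 -45/116

left sensor world pos  = (8, 3); dL² = 200
right sensor world pos = (4, 3); dR² = 232
sL = 90/200 = 9/20
sR = 90/232 = 45/116
mL = -1·sL + -1·sR = -243/290
mR = 0·sL + -1·sR = -45/116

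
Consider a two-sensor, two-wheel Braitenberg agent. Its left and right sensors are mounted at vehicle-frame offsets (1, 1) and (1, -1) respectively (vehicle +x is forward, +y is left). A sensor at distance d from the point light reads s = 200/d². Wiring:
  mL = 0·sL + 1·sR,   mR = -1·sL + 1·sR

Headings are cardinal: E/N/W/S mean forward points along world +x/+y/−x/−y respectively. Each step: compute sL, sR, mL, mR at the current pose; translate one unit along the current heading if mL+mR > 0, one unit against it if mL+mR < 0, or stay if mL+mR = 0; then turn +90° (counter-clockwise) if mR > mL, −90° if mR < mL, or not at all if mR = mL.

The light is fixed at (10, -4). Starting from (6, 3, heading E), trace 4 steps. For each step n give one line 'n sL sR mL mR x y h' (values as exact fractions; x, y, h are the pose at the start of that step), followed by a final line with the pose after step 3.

n=0: pose=(6,3,E); sL=200/73, sR=40/9; mL=40/9, mR=1120/657; mL+mR=4040/657 → advance +1; mR−mL=-200/73 → turn -1·90°
n=1: pose=(7,3,S); sL=5, sR=50/13; mL=50/13, mR=-15/13; mL+mR=35/13 → advance +1; mR−mL=-5 → turn -1·90°
n=2: pose=(7,2,W); sL=200/41, sR=40/13; mL=40/13, mR=-960/533; mL+mR=680/533 → advance +1; mR−mL=-200/41 → turn -1·90°
n=3: pose=(6,2,N); sL=100/37, sR=100/29; mL=100/29, mR=800/1073; mL+mR=4500/1073 → advance +1; mR−mL=-100/37 → turn -1·90°

0 200/73 40/9 40/9 1120/657 6 3 E
1 5 50/13 50/13 -15/13 7 3 S
2 200/41 40/13 40/13 -960/533 7 2 W
3 100/37 100/29 100/29 800/1073 6 2 N
final 6 3 E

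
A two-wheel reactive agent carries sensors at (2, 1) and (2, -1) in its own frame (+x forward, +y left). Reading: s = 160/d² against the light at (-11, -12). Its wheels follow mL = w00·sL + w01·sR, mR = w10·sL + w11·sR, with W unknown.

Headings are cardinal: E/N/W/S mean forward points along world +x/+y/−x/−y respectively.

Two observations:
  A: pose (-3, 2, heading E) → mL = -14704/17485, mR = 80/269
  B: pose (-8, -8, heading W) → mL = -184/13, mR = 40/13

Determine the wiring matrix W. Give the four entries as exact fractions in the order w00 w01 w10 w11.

-1/2 -1 0 1/2

obs A: pose=(-3,2,E) → sL=32/65, sR=160/269, mL=-14704/17485, mR=80/269
obs B: pose=(-8,-8,W) → sL=16, sR=80/13, mL=-184/13, mR=40/13
sensor matrix S = [[32/65, 160/269], [16, 80/13]]; det S = -294912/45461
solve [mL_A; mL_B] = S·[w00; w01] and [mR_A; mR_B] = S·[w10; w11]:
  w00 = -1/2, w01 = -1, w10 = 0, w11 = 1/2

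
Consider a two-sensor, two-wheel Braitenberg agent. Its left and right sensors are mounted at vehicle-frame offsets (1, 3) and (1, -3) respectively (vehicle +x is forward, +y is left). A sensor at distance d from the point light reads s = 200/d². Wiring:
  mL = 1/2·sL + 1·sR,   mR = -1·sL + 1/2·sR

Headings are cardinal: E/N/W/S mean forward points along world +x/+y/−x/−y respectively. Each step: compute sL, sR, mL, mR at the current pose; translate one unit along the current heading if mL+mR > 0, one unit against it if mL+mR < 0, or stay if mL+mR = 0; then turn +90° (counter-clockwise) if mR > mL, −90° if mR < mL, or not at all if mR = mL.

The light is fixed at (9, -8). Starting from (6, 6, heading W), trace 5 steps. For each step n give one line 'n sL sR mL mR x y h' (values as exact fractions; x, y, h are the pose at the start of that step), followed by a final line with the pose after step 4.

n=0: pose=(6,6,W); sL=200/137, sR=40/61; mL=11580/8357, mR=-9460/8357; mL+mR=2120/8357 → advance +1; mR−mL=-21040/8357 → turn -1·90°
n=1: pose=(5,6,N); sL=100/137, sR=100/113; mL=19350/15481, mR=-4450/15481; mL+mR=14900/15481 → advance +1; mR−mL=-23800/15481 → turn -1·90°
n=2: pose=(5,7,E); sL=200/333, sR=200/153; mL=9100/5661, mR=100/1887; mL+mR=9400/5661 → advance +1; mR−mL=-8800/5661 → turn -1·90°
n=3: pose=(6,7,S); sL=50/49, sR=25/29; mL=1950/1421, mR=-1675/2842; mL+mR=2225/2842 → advance +1; mR−mL=-5575/2842 → turn -1·90°
n=4: pose=(6,6,W); sL=200/137, sR=40/61; mL=11580/8357, mR=-9460/8357; mL+mR=2120/8357 → advance +1; mR−mL=-21040/8357 → turn -1·90°

0 200/137 40/61 11580/8357 -9460/8357 6 6 W
1 100/137 100/113 19350/15481 -4450/15481 5 6 N
2 200/333 200/153 9100/5661 100/1887 5 7 E
3 50/49 25/29 1950/1421 -1675/2842 6 7 S
4 200/137 40/61 11580/8357 -9460/8357 6 6 W
final 5 6 N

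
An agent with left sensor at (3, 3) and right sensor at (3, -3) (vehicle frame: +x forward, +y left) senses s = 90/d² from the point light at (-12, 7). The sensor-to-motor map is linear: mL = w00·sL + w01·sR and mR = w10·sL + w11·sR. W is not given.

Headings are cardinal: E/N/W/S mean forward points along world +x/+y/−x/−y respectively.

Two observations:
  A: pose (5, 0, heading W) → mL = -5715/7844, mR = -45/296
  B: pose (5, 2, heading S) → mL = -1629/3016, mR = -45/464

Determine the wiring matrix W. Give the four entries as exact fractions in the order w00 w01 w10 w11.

obs A: pose=(5,0,W) → sL=45/148, sR=45/106, mL=-5715/7844, mR=-45/296
obs B: pose=(5,2,S) → sL=45/232, sR=9/26, mL=-1629/3016, mR=-45/464
sensor matrix S = [[45/148, 45/106], [45/232, 9/26]]; det S = 270945/11828752
solve [mL_A; mL_B] = S·[w00; w01] and [mR_A; mR_B] = S·[w10; w11]:
  w00 = -1, w01 = -1, w10 = -1/2, w11 = 0

-1 -1 -1/2 0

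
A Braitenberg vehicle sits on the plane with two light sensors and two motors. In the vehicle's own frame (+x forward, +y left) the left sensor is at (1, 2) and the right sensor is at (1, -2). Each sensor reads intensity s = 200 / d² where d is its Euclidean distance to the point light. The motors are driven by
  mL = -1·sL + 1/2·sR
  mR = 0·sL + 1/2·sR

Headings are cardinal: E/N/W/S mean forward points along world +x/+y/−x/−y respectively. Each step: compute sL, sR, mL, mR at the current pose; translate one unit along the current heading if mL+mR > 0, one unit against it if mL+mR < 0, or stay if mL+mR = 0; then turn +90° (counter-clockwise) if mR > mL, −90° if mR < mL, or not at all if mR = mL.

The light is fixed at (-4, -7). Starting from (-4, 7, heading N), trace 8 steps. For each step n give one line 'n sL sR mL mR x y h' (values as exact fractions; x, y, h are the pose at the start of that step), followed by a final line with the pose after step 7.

n=0: pose=(-4,7,N); sL=200/229, sR=200/229; mL=-100/229, mR=100/229; mL+mR=0 → advance +0; mR−mL=200/229 → turn +1·90°
n=1: pose=(-4,7,W); sL=40/29, sR=200/257; mL=-7380/7453, mR=100/257; mL+mR=-4480/7453 → advance -1; mR−mL=40/29 → turn +1·90°
n=2: pose=(-3,7,S); sL=100/89, sR=20/17; mL=-810/1513, mR=10/17; mL+mR=80/1513 → advance +1; mR−mL=100/89 → turn +1·90°
n=3: pose=(-3,6,E); sL=200/229, sR=8/5; mL=-84/1145, mR=4/5; mL+mR=832/1145 → advance +1; mR−mL=200/229 → turn +1·90°
n=4: pose=(-2,6,N); sL=50/49, sR=50/53; mL=-1425/2597, mR=25/53; mL+mR=-200/2597 → advance -1; mR−mL=50/49 → turn +1·90°
n=5: pose=(-2,5,W); sL=200/101, sR=200/197; mL=-29300/19897, mR=100/197; mL+mR=-19200/19897 → advance -1; mR−mL=200/101 → turn +1·90°
n=6: pose=(-1,5,S); sL=100/73, sR=100/61; mL=-2450/4453, mR=50/61; mL+mR=1200/4453 → advance +1; mR−mL=100/73 → turn +1·90°
n=7: pose=(-1,4,E); sL=40/37, sR=200/97; mL=-180/3589, mR=100/97; mL+mR=3520/3589 → advance +1; mR−mL=40/37 → turn +1·90°

0 200/229 200/229 -100/229 100/229 -4 7 N
1 40/29 200/257 -7380/7453 100/257 -4 7 W
2 100/89 20/17 -810/1513 10/17 -3 7 S
3 200/229 8/5 -84/1145 4/5 -3 6 E
4 50/49 50/53 -1425/2597 25/53 -2 6 N
5 200/101 200/197 -29300/19897 100/197 -2 5 W
6 100/73 100/61 -2450/4453 50/61 -1 5 S
7 40/37 200/97 -180/3589 100/97 -1 4 E
final 0 4 N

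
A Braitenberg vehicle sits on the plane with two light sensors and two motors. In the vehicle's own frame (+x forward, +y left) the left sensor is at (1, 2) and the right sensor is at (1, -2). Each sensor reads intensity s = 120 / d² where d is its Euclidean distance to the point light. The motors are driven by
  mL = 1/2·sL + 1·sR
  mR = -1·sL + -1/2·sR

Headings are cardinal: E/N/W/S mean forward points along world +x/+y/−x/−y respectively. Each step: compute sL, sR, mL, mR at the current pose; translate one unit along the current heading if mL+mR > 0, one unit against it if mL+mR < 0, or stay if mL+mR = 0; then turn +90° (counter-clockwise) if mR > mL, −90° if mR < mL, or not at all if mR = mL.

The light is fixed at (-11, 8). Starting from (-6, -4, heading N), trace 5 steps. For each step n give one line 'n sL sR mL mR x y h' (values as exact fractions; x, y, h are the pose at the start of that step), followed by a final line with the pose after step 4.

0 12/13 12/17 258/221 -282/221 -6 -4 N
1 120/157 40/87 11500/13659 -13580/13659 -6 -5 E
2 15/29 3/5 249/290 -237/290 -7 -5 S
3 24/53 40/51 2732/2703 -2284/2703 -7 -6 W
4 12/17 60/97 1602/1649 -1674/1649 -8 -6 N
final -8 -7 E

n=0: pose=(-6,-4,N); sL=12/13, sR=12/17; mL=258/221, mR=-282/221; mL+mR=-24/221 → advance -1; mR−mL=-540/221 → turn -1·90°
n=1: pose=(-6,-5,E); sL=120/157, sR=40/87; mL=11500/13659, mR=-13580/13659; mL+mR=-2080/13659 → advance -1; mR−mL=-8360/4553 → turn -1·90°
n=2: pose=(-7,-5,S); sL=15/29, sR=3/5; mL=249/290, mR=-237/290; mL+mR=6/145 → advance +1; mR−mL=-243/145 → turn -1·90°
n=3: pose=(-7,-6,W); sL=24/53, sR=40/51; mL=2732/2703, mR=-2284/2703; mL+mR=448/2703 → advance +1; mR−mL=-1672/901 → turn -1·90°
n=4: pose=(-8,-6,N); sL=12/17, sR=60/97; mL=1602/1649, mR=-1674/1649; mL+mR=-72/1649 → advance -1; mR−mL=-3276/1649 → turn -1·90°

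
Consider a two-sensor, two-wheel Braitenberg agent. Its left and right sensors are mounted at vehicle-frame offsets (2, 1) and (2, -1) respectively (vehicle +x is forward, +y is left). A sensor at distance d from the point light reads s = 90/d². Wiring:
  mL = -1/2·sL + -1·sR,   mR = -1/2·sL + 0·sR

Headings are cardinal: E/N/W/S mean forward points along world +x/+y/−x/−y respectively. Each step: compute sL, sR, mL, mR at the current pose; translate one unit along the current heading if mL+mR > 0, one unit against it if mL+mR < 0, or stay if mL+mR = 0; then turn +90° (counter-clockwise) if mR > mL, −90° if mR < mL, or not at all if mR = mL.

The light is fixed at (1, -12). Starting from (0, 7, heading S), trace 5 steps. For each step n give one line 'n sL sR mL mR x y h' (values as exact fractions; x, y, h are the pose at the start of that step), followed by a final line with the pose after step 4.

0 90/289 90/293 -39195/84677 -45/289 0 7 S
1 45/221 45/181 -28035/80002 -45/442 0 8 E
2 90/493 18/97 -13239/47821 -45/493 -1 8 N
3 9/34 45/208 -1233/3536 -9/68 -1 7 W
4 90/289 90/293 -39195/84677 -45/289 0 7 S
final 0 8 E

n=0: pose=(0,7,S); sL=90/289, sR=90/293; mL=-39195/84677, mR=-45/289; mL+mR=-52380/84677 → advance -1; mR−mL=90/293 → turn +1·90°
n=1: pose=(0,8,E); sL=45/221, sR=45/181; mL=-28035/80002, mR=-45/442; mL+mR=-18090/40001 → advance -1; mR−mL=45/181 → turn +1·90°
n=2: pose=(-1,8,N); sL=90/493, sR=18/97; mL=-13239/47821, mR=-45/493; mL+mR=-17604/47821 → advance -1; mR−mL=18/97 → turn +1·90°
n=3: pose=(-1,7,W); sL=9/34, sR=45/208; mL=-1233/3536, mR=-9/68; mL+mR=-1701/3536 → advance -1; mR−mL=45/208 → turn +1·90°
n=4: pose=(0,7,S); sL=90/289, sR=90/293; mL=-39195/84677, mR=-45/289; mL+mR=-52380/84677 → advance -1; mR−mL=90/293 → turn +1·90°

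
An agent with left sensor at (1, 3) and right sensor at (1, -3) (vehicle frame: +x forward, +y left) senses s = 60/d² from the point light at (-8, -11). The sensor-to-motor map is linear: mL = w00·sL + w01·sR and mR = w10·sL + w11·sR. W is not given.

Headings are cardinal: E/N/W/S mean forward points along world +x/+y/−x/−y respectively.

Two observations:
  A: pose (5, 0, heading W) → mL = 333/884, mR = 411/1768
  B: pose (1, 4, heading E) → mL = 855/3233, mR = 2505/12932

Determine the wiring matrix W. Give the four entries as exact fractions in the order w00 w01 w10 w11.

obs A: pose=(5,0,W) → sL=15/52, sR=3/17, mL=333/884, mR=411/1768
obs B: pose=(1,4,E) → sL=15/106, sR=15/61, mL=855/3233, mR=2505/12932
sensor matrix S = [[15/52, 3/17], [15/106, 15/61]]; det S = 131355/2857972
solve [mL_A; mL_B] = S·[w00; w01] and [mR_A; mR_B] = S·[w10; w11]:
  w00 = 1, w01 = 1/2, w10 = 1/2, w11 = 1/2

1 1/2 1/2 1/2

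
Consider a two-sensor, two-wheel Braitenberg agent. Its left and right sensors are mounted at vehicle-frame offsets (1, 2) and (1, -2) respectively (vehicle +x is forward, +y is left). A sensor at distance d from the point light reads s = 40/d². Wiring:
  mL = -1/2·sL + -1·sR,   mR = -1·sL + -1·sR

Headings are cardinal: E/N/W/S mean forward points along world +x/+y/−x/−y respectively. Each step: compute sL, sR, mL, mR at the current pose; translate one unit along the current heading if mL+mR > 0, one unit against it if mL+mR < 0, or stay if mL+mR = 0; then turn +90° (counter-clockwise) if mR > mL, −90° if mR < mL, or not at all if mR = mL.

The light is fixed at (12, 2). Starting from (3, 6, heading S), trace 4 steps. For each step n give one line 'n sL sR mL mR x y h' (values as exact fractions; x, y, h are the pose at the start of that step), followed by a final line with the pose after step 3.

0 20/29 4/13 -246/377 -376/377 3 6 S
1 40/109 40/149 -7340/16241 -10320/16241 3 7 W
2 5/17 5/9 -215/306 -130/153 4 7 N
3 8/17 40/53 -892/901 -1104/901 4 6 E
final 3 6 S

n=0: pose=(3,6,S); sL=20/29, sR=4/13; mL=-246/377, mR=-376/377; mL+mR=-622/377 → advance -1; mR−mL=-10/29 → turn -1·90°
n=1: pose=(3,7,W); sL=40/109, sR=40/149; mL=-7340/16241, mR=-10320/16241; mL+mR=-17660/16241 → advance -1; mR−mL=-20/109 → turn -1·90°
n=2: pose=(4,7,N); sL=5/17, sR=5/9; mL=-215/306, mR=-130/153; mL+mR=-475/306 → advance -1; mR−mL=-5/34 → turn -1·90°
n=3: pose=(4,6,E); sL=8/17, sR=40/53; mL=-892/901, mR=-1104/901; mL+mR=-1996/901 → advance -1; mR−mL=-4/17 → turn -1·90°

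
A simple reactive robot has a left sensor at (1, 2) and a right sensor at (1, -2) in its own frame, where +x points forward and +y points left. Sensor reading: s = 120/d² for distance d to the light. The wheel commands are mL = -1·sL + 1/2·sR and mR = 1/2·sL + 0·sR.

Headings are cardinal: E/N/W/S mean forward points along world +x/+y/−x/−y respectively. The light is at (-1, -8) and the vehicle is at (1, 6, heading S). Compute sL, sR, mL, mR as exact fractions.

left sensor world pos  = (3, 5); dL² = 185
right sensor world pos = (-1, 5); dR² = 169
sL = 120/185 = 24/37
sR = 120/169 = 120/169
mL = -1·sL + 1/2·sR = -1836/6253
mR = 1/2·sL + 0·sR = 12/37

24/37 120/169 -1836/6253 12/37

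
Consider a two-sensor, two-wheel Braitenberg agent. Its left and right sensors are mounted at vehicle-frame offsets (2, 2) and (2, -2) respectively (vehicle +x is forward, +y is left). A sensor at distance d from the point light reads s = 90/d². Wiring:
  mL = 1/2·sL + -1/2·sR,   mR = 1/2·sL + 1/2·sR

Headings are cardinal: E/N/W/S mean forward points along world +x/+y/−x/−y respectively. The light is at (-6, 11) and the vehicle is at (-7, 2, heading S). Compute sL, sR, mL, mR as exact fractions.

left sensor world pos  = (-5, 0); dL² = 122
right sensor world pos = (-9, 0); dR² = 130
sL = 90/122 = 45/61
sR = 90/130 = 9/13
mL = 1/2·sL + -1/2·sR = 18/793
mR = 1/2·sL + 1/2·sR = 567/793

45/61 9/13 18/793 567/793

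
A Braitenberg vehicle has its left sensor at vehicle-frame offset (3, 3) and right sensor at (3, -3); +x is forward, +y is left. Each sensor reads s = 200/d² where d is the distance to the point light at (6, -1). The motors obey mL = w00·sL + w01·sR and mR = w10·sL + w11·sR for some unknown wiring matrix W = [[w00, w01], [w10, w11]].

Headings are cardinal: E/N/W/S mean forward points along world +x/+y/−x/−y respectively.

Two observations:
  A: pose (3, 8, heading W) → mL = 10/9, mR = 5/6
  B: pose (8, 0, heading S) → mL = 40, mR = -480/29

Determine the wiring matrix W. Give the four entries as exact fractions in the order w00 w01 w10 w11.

obs A: pose=(3,8,W) → sL=25/9, sR=10/9, mL=10/9, mR=5/6
obs B: pose=(8,0,S) → sL=200/29, sR=40, mL=40, mR=-480/29
sensor matrix S = [[25/9, 10/9], [200/29, 40]]; det S = 3000/29
solve [mL_A; mL_B] = S·[w00; w01] and [mR_A; mR_B] = S·[w10; w11]:
  w00 = 0, w01 = 1, w10 = 1/2, w11 = -1/2

0 1 1/2 -1/2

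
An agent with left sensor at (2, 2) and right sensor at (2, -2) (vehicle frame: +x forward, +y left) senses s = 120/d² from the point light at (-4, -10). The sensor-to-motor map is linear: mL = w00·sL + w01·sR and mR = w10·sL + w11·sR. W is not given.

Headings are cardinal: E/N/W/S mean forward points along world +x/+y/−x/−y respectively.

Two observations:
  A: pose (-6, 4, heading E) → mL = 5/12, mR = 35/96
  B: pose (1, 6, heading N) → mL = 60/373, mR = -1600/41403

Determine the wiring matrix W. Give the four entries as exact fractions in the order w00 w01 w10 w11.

obs A: pose=(-6,4,E) → sL=15/32, sR=5/6, mL=5/12, mR=35/96
obs B: pose=(1,6,N) → sL=40/111, sR=120/373, mL=60/373, mR=-1600/41403
sensor matrix S = [[15/32, 5/6], [40/111, 120/373]]; det S = -74275/496836
solve [mL_A; mL_B] = S·[w00; w01] and [mR_A; mR_B] = S·[w10; w11]:
  w00 = 0, w01 = 1/2, w10 = -1, w11 = 1

0 1/2 -1 1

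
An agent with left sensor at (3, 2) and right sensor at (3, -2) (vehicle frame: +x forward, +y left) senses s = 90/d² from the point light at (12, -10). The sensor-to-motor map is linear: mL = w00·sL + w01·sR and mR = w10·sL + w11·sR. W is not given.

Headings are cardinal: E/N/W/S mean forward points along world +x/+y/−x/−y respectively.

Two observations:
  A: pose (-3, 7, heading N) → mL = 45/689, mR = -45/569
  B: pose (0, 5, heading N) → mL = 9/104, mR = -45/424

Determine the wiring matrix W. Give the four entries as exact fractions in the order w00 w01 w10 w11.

obs A: pose=(-3,7,N) → sL=90/689, sR=90/569, mL=45/689, mR=-45/569
obs B: pose=(0,5,N) → sL=9/52, sR=45/212, mL=9/104, mR=-45/424
sensor matrix S = [[90/689, 90/569], [9/52, 45/212]]; det S = 7290/20778173
solve [mL_A; mL_B] = S·[w00; w01] and [mR_A; mR_B] = S·[w10; w11]:
  w00 = 1/2, w01 = 0, w10 = 0, w11 = -1/2

1/2 0 0 -1/2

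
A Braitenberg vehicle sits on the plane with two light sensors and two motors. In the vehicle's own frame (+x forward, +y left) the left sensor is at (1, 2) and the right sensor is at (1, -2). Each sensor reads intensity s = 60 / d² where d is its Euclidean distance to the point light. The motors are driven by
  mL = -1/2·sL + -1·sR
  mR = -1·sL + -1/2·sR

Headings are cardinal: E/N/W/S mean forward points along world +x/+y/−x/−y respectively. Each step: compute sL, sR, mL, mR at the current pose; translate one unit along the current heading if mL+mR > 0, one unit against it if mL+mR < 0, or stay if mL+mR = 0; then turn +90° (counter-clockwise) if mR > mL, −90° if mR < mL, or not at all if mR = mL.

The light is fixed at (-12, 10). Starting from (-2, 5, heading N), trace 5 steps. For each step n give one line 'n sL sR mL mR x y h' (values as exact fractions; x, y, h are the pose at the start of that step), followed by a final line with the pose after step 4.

n=0: pose=(-2,5,N); sL=3/4, sR=3/8; mL=-3/4, mR=-15/16; mL+mR=-27/16 → advance -1; mR−mL=-3/16 → turn -1·90°
n=1: pose=(-2,4,E); sL=60/137, sR=12/37; mL=-2754/5069, mR=-3042/5069; mL+mR=-5796/5069 → advance -1; mR−mL=-288/5069 → turn -1·90°
n=2: pose=(-3,4,S); sL=6/17, sR=30/49; mL=-657/833, mR=-549/833; mL+mR=-1206/833 → advance -1; mR−mL=108/833 → turn +1·90°
n=3: pose=(-3,5,E); sL=60/109, sR=60/149; mL=-11010/16241, mR=-12210/16241; mL+mR=-23220/16241 → advance -1; mR−mL=-1200/16241 → turn -1·90°
n=4: pose=(-4,5,S); sL=15/34, sR=5/6; mL=-215/204, mR=-175/204; mL+mR=-65/34 → advance -1; mR−mL=10/51 → turn +1·90°

0 3/4 3/8 -3/4 -15/16 -2 5 N
1 60/137 12/37 -2754/5069 -3042/5069 -2 4 E
2 6/17 30/49 -657/833 -549/833 -3 4 S
3 60/109 60/149 -11010/16241 -12210/16241 -3 5 E
4 15/34 5/6 -215/204 -175/204 -4 5 S
final -4 6 E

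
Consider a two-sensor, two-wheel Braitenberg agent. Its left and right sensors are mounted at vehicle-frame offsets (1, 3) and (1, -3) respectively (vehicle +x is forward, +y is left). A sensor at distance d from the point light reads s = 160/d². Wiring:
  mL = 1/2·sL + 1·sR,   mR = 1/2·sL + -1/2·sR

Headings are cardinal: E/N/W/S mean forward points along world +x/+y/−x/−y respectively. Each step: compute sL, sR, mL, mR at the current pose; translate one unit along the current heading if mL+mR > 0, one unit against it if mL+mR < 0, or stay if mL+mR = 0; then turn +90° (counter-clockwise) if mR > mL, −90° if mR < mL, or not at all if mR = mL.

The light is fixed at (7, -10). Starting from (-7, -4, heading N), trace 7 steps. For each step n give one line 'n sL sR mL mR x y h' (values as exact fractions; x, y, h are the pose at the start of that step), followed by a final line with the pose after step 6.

0 80/169 16/17 3384/2873 -672/2873 -7 -4 N
1 160/269 32/37 11568/9953 -1344/9953 -7 -3 E
2 20/17 40/73 1410/1241 390/1241 -6 -3 S
3 32/41 160/277 10992/11357 1152/11357 -6 -4 W
4 80/169 16/17 3384/2873 -672/2873 -7 -4 N
5 160/269 32/37 11568/9953 -1344/9953 -7 -3 E
6 20/17 40/73 1410/1241 390/1241 -6 -3 S
final -6 -4 W

n=0: pose=(-7,-4,N); sL=80/169, sR=16/17; mL=3384/2873, mR=-672/2873; mL+mR=2712/2873 → advance +1; mR−mL=-24/17 → turn -1·90°
n=1: pose=(-7,-3,E); sL=160/269, sR=32/37; mL=11568/9953, mR=-1344/9953; mL+mR=10224/9953 → advance +1; mR−mL=-48/37 → turn -1·90°
n=2: pose=(-6,-3,S); sL=20/17, sR=40/73; mL=1410/1241, mR=390/1241; mL+mR=1800/1241 → advance +1; mR−mL=-60/73 → turn -1·90°
n=3: pose=(-6,-4,W); sL=32/41, sR=160/277; mL=10992/11357, mR=1152/11357; mL+mR=12144/11357 → advance +1; mR−mL=-240/277 → turn -1·90°
n=4: pose=(-7,-4,N); sL=80/169, sR=16/17; mL=3384/2873, mR=-672/2873; mL+mR=2712/2873 → advance +1; mR−mL=-24/17 → turn -1·90°
n=5: pose=(-7,-3,E); sL=160/269, sR=32/37; mL=11568/9953, mR=-1344/9953; mL+mR=10224/9953 → advance +1; mR−mL=-48/37 → turn -1·90°
n=6: pose=(-6,-3,S); sL=20/17, sR=40/73; mL=1410/1241, mR=390/1241; mL+mR=1800/1241 → advance +1; mR−mL=-60/73 → turn -1·90°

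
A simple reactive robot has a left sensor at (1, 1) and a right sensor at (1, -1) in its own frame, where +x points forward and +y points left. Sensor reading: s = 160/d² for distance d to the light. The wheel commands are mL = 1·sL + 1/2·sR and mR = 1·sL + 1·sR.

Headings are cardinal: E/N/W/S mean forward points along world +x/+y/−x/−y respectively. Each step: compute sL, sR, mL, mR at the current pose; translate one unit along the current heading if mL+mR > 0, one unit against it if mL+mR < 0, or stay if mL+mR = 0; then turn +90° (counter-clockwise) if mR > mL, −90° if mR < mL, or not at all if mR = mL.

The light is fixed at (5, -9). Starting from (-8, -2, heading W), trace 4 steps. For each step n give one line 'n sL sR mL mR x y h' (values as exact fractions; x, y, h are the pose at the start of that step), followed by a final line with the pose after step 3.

0 20/29 8/13 376/377 492/377 -8 -2 W
1 32/41 160/261 11632/10701 14912/10701 -9 -2 S
2 80/109 80/97 12120/10573 16480/10573 -9 -3 E
3 32/49 160/193 10096/9457 14016/9457 -8 -3 N
final -8 -2 W

n=0: pose=(-8,-2,W); sL=20/29, sR=8/13; mL=376/377, mR=492/377; mL+mR=868/377 → advance +1; mR−mL=4/13 → turn +1·90°
n=1: pose=(-9,-2,S); sL=32/41, sR=160/261; mL=11632/10701, mR=14912/10701; mL+mR=8848/3567 → advance +1; mR−mL=80/261 → turn +1·90°
n=2: pose=(-9,-3,E); sL=80/109, sR=80/97; mL=12120/10573, mR=16480/10573; mL+mR=28600/10573 → advance +1; mR−mL=40/97 → turn +1·90°
n=3: pose=(-8,-3,N); sL=32/49, sR=160/193; mL=10096/9457, mR=14016/9457; mL+mR=24112/9457 → advance +1; mR−mL=80/193 → turn +1·90°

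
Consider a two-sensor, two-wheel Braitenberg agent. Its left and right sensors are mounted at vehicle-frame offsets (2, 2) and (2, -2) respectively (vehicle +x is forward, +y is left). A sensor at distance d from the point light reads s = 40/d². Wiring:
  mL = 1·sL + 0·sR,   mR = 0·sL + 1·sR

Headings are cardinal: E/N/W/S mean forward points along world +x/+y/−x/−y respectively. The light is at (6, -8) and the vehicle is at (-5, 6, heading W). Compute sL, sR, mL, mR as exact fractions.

40/313 8/85 40/313 8/85

left sensor world pos  = (-7, 4); dL² = 313
right sensor world pos = (-7, 8); dR² = 425
sL = 40/313 = 40/313
sR = 40/425 = 8/85
mL = 1·sL + 0·sR = 40/313
mR = 0·sL + 1·sR = 8/85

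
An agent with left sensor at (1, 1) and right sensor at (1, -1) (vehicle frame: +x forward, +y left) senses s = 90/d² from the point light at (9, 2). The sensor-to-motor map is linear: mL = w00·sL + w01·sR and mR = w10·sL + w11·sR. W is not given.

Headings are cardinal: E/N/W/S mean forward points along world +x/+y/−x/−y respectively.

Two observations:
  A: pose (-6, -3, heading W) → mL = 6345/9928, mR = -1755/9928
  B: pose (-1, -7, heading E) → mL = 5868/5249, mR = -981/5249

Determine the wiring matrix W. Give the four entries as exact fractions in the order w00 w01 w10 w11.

1 1 1/2 -1

obs A: pose=(-6,-3,W) → sL=45/146, sR=45/136, mL=6345/9928, mR=-1755/9928
obs B: pose=(-1,-7,E) → sL=18/29, sR=90/181, mL=5868/5249, mR=-981/5249
sensor matrix S = [[45/146, 45/136], [18/29, 90/181]]; det S = -1357965/26056036
solve [mL_A; mL_B] = S·[w00; w01] and [mR_A; mR_B] = S·[w10; w11]:
  w00 = 1, w01 = 1, w10 = 1/2, w11 = -1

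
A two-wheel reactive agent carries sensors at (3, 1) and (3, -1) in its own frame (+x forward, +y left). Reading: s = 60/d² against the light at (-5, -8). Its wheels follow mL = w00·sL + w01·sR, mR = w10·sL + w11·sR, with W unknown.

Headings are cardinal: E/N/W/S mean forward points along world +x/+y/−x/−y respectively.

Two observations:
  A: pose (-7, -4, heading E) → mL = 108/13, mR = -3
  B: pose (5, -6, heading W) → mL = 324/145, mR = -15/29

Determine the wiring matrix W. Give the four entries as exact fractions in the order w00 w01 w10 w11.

obs A: pose=(-7,-4,E) → sL=30/13, sR=6, mL=108/13, mR=-3
obs B: pose=(5,-6,W) → sL=6/5, sR=30/29, mL=324/145, mR=-15/29
sensor matrix S = [[30/13, 6], [6/5, 30/29]]; det S = -9072/1885
solve [mL_A; mL_B] = S·[w00; w01] and [mR_A; mR_B] = S·[w10; w11]:
  w00 = 1, w01 = 1, w10 = 0, w11 = -1/2

1 1 0 -1/2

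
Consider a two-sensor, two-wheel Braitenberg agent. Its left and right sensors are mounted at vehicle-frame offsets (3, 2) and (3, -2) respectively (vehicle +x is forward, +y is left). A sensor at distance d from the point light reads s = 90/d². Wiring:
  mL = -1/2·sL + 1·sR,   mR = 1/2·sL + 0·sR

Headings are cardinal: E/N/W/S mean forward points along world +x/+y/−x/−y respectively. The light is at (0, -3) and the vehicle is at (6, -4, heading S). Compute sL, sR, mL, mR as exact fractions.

9/8 45/16 9/4 9/16

left sensor world pos  = (8, -7); dL² = 80
right sensor world pos = (4, -7); dR² = 32
sL = 90/80 = 9/8
sR = 90/32 = 45/16
mL = -1/2·sL + 1·sR = 9/4
mR = 1/2·sL + 0·sR = 9/16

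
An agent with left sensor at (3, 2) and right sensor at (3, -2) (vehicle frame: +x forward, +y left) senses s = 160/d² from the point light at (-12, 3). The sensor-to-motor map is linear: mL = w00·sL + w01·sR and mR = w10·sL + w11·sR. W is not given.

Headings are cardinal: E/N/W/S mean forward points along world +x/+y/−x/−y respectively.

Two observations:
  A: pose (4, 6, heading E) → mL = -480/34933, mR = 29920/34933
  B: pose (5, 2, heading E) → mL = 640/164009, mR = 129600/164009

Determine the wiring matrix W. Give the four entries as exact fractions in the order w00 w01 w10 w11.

obs A: pose=(4,6,E) → sL=80/193, sR=80/181, mL=-480/34933, mR=29920/34933
obs B: pose=(5,2,E) → sL=160/401, sR=160/409, mL=640/164009, mR=129600/164009
sensor matrix S = [[80/193, 80/181], [160/401, 160/409]]; det S = -81356800/5729326397
solve [mL_A; mL_B] = S·[w00; w01] and [mR_A; mR_B] = S·[w10; w11]:
  w00 = 1/2, w01 = -1/2, w10 = 1, w11 = 1

1/2 -1/2 1 1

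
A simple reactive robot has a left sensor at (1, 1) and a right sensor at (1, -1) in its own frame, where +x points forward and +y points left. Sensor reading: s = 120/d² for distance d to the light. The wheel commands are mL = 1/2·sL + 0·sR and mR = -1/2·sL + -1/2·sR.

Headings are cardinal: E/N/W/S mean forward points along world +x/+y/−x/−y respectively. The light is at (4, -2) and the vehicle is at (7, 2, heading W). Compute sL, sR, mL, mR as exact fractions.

left sensor world pos  = (6, 1); dL² = 13
right sensor world pos = (6, 3); dR² = 29
sL = 120/13 = 120/13
sR = 120/29 = 120/29
mL = 1/2·sL + 0·sR = 60/13
mR = -1/2·sL + -1/2·sR = -2520/377

120/13 120/29 60/13 -2520/377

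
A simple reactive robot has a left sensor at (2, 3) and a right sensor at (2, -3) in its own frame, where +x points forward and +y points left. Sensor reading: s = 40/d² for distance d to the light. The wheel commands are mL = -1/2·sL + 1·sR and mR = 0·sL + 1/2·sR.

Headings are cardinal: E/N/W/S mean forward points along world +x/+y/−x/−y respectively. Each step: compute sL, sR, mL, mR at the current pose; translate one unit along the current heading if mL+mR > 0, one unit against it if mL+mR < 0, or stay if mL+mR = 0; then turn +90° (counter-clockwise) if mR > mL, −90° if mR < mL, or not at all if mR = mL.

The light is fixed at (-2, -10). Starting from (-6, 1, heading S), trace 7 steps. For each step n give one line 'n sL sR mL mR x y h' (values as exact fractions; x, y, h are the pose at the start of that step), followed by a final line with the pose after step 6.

0 20/41 4/13 34/533 2/13 -6 1 S
1 40/173 40/53 5860/9169 20/53 -6 0 E
2 5/8 2/5 7/80 1/5 -5 0 S
3 8/29 40/37 1012/1073 20/37 -5 -1 E
4 4/5 20/37 26/185 10/37 -4 -1 S
5 40/121 8/5 868/605 4/5 -4 -2 E
6 1 10/13 7/26 5/13 -3 -2 S
final -3 -3 E

n=0: pose=(-6,1,S); sL=20/41, sR=4/13; mL=34/533, mR=2/13; mL+mR=116/533 → advance +1; mR−mL=48/533 → turn +1·90°
n=1: pose=(-6,0,E); sL=40/173, sR=40/53; mL=5860/9169, mR=20/53; mL+mR=9320/9169 → advance +1; mR−mL=-2400/9169 → turn -1·90°
n=2: pose=(-5,0,S); sL=5/8, sR=2/5; mL=7/80, mR=1/5; mL+mR=23/80 → advance +1; mR−mL=9/80 → turn +1·90°
n=3: pose=(-5,-1,E); sL=8/29, sR=40/37; mL=1012/1073, mR=20/37; mL+mR=1592/1073 → advance +1; mR−mL=-432/1073 → turn -1·90°
n=4: pose=(-4,-1,S); sL=4/5, sR=20/37; mL=26/185, mR=10/37; mL+mR=76/185 → advance +1; mR−mL=24/185 → turn +1·90°
n=5: pose=(-4,-2,E); sL=40/121, sR=8/5; mL=868/605, mR=4/5; mL+mR=1352/605 → advance +1; mR−mL=-384/605 → turn -1·90°
n=6: pose=(-3,-2,S); sL=1, sR=10/13; mL=7/26, mR=5/13; mL+mR=17/26 → advance +1; mR−mL=3/26 → turn +1·90°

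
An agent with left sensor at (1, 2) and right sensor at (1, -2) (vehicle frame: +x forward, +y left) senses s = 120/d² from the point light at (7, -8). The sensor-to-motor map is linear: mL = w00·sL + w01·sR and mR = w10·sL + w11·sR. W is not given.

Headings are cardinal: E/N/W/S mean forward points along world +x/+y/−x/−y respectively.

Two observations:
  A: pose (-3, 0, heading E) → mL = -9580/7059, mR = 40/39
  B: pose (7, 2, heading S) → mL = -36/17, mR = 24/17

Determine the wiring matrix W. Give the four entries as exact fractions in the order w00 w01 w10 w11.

obs A: pose=(-3,0,E) → sL=120/181, sR=40/39, mL=-9580/7059, mR=40/39
obs B: pose=(7,2,S) → sL=24/17, sR=24/17, mL=-36/17, mR=24/17
sensor matrix S = [[120/181, 40/39], [24/17, 24/17]]; det S = -20480/40001
solve [mL_A; mL_B] = S·[w00; w01] and [mR_A; mR_B] = S·[w10; w11]:
  w00 = -1/2, w01 = -1, w10 = 0, w11 = 1

-1/2 -1 0 1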